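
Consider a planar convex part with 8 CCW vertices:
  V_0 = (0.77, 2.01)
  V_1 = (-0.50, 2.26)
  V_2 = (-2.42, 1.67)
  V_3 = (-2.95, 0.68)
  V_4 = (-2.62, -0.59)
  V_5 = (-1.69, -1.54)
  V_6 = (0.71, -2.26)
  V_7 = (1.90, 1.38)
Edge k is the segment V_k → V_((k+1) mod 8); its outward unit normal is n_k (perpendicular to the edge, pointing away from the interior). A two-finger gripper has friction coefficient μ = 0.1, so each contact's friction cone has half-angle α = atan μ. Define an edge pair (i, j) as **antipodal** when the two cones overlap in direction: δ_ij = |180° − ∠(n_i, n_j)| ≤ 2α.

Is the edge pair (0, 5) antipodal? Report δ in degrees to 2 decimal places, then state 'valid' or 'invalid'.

δ = 5.56°, valid

α = atan 0.1 = 5.71°;  2α = 11.42°
edge 0: e_0 = (-1.27, +0.25);  n_0 = (+0.1931, +0.9812)
edge 5: e_5 = (+2.40, -0.72);  n_5 = (-0.2873, -0.9578)
∠(n_0, n_5) = 174.44°
δ = |180° − 174.44°| = 5.56°
5.56° ≤ 2α = 11.42°  →  valid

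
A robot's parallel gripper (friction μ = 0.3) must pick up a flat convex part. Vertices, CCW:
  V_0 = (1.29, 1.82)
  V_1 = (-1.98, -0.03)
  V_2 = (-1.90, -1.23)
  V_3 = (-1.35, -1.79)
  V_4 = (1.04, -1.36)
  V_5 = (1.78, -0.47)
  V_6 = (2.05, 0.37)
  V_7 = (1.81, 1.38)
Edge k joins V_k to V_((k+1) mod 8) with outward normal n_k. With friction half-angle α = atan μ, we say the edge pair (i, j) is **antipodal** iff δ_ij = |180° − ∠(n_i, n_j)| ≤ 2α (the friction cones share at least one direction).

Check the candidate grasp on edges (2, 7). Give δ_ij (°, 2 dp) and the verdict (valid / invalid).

δ = 5.28°, valid

α = atan 0.3 = 16.70°;  2α = 33.40°
edge 2: e_2 = (+0.55, -0.56);  n_2 = (-0.7134, -0.7007)
edge 7: e_7 = (-0.52, +0.44);  n_7 = (+0.6459, +0.7634)
∠(n_2, n_7) = 174.72°
δ = |180° − 174.72°| = 5.28°
5.28° ≤ 2α = 33.40°  →  valid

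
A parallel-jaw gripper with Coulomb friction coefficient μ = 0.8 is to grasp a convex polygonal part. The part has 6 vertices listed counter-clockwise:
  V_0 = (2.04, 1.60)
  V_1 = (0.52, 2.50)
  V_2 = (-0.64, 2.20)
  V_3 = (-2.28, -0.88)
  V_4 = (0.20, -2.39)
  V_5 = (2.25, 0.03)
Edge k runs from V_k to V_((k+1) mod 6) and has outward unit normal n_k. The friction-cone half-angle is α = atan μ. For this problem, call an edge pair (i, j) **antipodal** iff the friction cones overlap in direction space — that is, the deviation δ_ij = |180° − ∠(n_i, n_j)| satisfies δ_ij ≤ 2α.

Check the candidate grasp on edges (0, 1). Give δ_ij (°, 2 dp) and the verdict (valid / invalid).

α = atan 0.8 = 38.66°;  2α = 77.32°
edge 0: e_0 = (-1.52, +0.90);  n_0 = (+0.5095, +0.8605)
edge 1: e_1 = (-1.16, -0.30);  n_1 = (-0.2504, +0.9681)
∠(n_0, n_1) = 45.13°
δ = |180° − 45.13°| = 134.87°
134.87° > 2α = 77.32°  →  invalid

δ = 134.87°, invalid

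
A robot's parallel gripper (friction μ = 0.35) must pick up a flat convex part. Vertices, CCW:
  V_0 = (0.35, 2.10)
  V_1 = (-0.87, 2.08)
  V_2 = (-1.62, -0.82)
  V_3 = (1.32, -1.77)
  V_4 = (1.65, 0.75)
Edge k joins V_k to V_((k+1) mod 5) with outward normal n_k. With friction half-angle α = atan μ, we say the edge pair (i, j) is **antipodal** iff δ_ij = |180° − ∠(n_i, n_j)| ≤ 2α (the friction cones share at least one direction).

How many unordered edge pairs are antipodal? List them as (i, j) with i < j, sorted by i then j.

α = atan 0.35 = 19.29°;  2α = 38.58°
n_0 = (-0.0164, +0.9999)
n_1 = (-0.9681, +0.2504)
n_2 = (-0.3075, -0.9516)
n_3 = (+0.9915, -0.1298)
n_4 = (+0.7203, +0.6936)
  (0,1): δ = 105.44°  ·
  (0,2): δ = 18.85°  ✓
  (0,3): δ = 81.60°  ·
  (0,4): δ = 132.98°  ·
  (1,2): δ = 93.41°  ·
  (1,3): δ = 7.04°  ✓
  (1,4): δ = 58.42°  ·
  (2,3): δ = 79.55°  ·
  (2,4): δ = 28.17°  ✓
  (3,4): δ = 128.62°  ·
antipodal pairs: 3

count = 3; pairs: (0,2), (1,3), (2,4)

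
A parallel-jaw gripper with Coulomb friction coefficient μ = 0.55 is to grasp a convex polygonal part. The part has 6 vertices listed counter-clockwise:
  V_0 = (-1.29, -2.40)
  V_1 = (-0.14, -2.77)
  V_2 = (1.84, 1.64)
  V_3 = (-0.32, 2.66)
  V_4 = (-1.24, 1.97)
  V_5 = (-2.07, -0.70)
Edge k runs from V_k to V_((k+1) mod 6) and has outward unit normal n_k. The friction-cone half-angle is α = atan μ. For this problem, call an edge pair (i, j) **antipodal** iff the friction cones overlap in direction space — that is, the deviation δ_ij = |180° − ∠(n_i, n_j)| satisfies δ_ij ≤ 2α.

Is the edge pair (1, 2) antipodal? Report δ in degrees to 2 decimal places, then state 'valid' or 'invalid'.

α = atan 0.55 = 28.81°;  2α = 57.62°
edge 1: e_1 = (+1.98, +4.41);  n_1 = (+0.9123, -0.4096)
edge 2: e_2 = (-2.16, +1.02);  n_2 = (+0.4270, +0.9042)
∠(n_1, n_2) = 88.90°
δ = |180° − 88.90°| = 91.10°
91.10° > 2α = 57.62°  →  invalid

δ = 91.10°, invalid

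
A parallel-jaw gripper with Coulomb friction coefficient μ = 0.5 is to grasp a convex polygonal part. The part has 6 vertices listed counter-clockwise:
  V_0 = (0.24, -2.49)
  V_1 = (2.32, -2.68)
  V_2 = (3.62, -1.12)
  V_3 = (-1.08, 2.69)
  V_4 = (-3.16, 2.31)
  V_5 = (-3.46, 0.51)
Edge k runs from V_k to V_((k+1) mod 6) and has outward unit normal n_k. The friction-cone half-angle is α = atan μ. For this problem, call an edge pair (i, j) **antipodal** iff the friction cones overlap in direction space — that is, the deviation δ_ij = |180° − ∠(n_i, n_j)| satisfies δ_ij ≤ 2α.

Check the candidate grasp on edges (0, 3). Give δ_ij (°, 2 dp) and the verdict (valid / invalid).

α = atan 0.5 = 26.57°;  2α = 53.13°
edge 0: e_0 = (+2.08, -0.19);  n_0 = (-0.0910, -0.9959)
edge 3: e_3 = (-2.08, -0.38);  n_3 = (-0.1797, +0.9837)
∠(n_0, n_3) = 164.43°
δ = |180° − 164.43°| = 15.57°
15.57° ≤ 2α = 53.13°  →  valid

δ = 15.57°, valid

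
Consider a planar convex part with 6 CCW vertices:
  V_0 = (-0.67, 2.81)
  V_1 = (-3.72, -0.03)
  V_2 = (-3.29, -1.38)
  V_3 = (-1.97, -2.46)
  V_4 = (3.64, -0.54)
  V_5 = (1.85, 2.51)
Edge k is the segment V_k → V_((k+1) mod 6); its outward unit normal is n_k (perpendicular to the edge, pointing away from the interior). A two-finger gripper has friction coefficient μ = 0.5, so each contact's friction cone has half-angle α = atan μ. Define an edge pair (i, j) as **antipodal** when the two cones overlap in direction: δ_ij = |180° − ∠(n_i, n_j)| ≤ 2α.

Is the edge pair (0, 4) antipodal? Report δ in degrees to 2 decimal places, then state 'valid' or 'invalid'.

δ = 77.45°, invalid

α = atan 0.5 = 26.57°;  2α = 53.13°
edge 0: e_0 = (-3.05, -2.84);  n_0 = (-0.6815, +0.7319)
edge 4: e_4 = (-1.79, +3.05);  n_4 = (+0.8624, +0.5062)
∠(n_0, n_4) = 102.55°
δ = |180° − 102.55°| = 77.45°
77.45° > 2α = 53.13°  →  invalid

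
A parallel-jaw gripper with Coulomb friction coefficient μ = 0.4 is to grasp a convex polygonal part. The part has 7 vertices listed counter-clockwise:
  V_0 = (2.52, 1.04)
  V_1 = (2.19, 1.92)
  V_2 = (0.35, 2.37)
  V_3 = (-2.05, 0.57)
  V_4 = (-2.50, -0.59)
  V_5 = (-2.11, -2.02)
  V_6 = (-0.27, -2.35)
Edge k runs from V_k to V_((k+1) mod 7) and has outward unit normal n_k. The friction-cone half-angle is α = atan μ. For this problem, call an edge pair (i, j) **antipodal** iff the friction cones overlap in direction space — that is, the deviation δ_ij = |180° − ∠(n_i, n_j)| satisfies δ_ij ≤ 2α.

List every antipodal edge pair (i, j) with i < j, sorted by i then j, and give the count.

count = 5; pairs: (0,3), (0,4), (1,5), (2,6), (3,6)

α = atan 0.4 = 21.80°;  2α = 43.60°
n_0 = (+0.9363, +0.3511)
n_1 = (+0.2376, +0.9714)
n_2 = (-0.6000, +0.8000)
n_3 = (-0.9323, +0.3617)
n_4 = (-0.9648, -0.2631)
n_5 = (-0.1765, -0.9843)
n_6 = (+0.7721, -0.6355)
  (0,1): δ = 124.30°  ·
  (0,2): δ = 73.69°  ·
  (0,3): δ = 41.76°  ✓
  (0,4): δ = 5.30°  ✓
  (0,5): δ = 59.28°  ·
  (0,6): δ = 119.99°  ·
  (1,2): δ = 129.39°  ·
  (1,3): δ = 97.46°  ·
  (1,4): δ = 61.00°  ·
  (1,5): δ = 3.58°  ✓
  (1,6): δ = 64.29°  ·
  (2,3): δ = 148.07°  ·
  (2,4): δ = 111.61°  ·
  (2,5): δ = 47.04°  ·
  (2,6): δ = 13.68°  ✓
  (3,4): δ = 143.54°  ·
  (3,5): δ = 78.96°  ·
  (3,6): δ = 18.25°  ✓
  (4,5): δ = 115.42°  ·
  (4,6): δ = 54.71°  ·
  (5,6): δ = 119.29°  ·
antipodal pairs: 5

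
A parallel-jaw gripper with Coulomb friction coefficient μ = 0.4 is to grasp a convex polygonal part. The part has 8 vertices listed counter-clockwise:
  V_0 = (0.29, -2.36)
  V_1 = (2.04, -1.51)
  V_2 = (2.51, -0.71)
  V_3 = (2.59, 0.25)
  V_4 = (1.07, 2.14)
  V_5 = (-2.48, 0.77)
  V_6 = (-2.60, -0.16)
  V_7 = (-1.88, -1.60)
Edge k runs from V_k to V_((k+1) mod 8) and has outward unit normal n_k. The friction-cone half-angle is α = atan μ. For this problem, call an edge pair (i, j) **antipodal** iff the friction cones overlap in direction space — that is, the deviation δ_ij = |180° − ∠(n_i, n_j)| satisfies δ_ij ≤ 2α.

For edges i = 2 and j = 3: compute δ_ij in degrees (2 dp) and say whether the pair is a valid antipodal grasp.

α = atan 0.4 = 21.80°;  2α = 43.60°
edge 2: e_2 = (+0.08, +0.96);  n_2 = (+0.9965, -0.0830)
edge 3: e_3 = (-1.52, +1.89);  n_3 = (+0.7793, +0.6267)
∠(n_2, n_3) = 43.57°
δ = |180° − 43.57°| = 136.43°
136.43° > 2α = 43.60°  →  invalid

δ = 136.43°, invalid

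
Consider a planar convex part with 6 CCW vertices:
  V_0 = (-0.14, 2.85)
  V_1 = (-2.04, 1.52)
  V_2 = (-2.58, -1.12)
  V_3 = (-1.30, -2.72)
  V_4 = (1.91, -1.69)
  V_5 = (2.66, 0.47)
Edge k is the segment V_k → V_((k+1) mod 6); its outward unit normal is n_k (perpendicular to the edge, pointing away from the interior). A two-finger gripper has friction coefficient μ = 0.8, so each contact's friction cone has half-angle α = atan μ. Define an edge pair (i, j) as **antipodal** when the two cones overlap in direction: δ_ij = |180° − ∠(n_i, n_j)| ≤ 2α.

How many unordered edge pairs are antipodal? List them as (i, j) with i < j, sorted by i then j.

count = 8; pairs: (0,3), (0,4), (1,3), (1,4), (1,5), (2,4), (2,5), (3,5)

α = atan 0.8 = 38.66°;  2α = 77.32°
n_0 = (-0.5735, +0.8192)
n_1 = (-0.9797, +0.2004)
n_2 = (-0.7809, -0.6247)
n_3 = (+0.3055, -0.9522)
n_4 = (+0.9447, -0.3280)
n_5 = (+0.6476, +0.7619)
  (0,1): δ = 136.55°  ·
  (0,2): δ = 86.33°  ·
  (0,3): δ = 17.20°  ✓
  (0,4): δ = 35.86°  ✓
  (0,5): δ = 104.64°  ·
  (1,2): δ = 129.78°  ·
  (1,3): δ = 60.65°  ✓
  (1,4): δ = 7.59°  ✓
  (1,5): δ = 61.20°  ✓
  (2,3): δ = 110.87°  ·
  (2,4): δ = 57.81°  ✓
  (2,5): δ = 10.98°  ✓
  (3,4): δ = 126.94°  ·
  (3,5): δ = 58.15°  ✓
  (4,5): δ = 111.22°  ·
antipodal pairs: 8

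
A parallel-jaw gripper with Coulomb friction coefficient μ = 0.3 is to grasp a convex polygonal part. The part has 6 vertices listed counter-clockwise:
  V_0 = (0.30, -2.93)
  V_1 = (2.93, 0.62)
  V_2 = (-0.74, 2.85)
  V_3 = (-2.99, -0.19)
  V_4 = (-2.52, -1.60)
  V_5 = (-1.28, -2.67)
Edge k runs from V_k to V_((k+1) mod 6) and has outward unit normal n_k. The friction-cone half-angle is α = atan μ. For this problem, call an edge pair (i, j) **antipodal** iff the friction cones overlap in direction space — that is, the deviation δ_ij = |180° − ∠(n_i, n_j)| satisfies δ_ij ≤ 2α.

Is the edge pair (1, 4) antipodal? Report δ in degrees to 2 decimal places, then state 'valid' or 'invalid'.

α = atan 0.3 = 16.70°;  2α = 33.40°
edge 1: e_1 = (-3.67, +2.23);  n_1 = (+0.5193, +0.8546)
edge 4: e_4 = (+1.24, -1.07);  n_4 = (-0.6533, -0.7571)
∠(n_1, n_4) = 170.49°
δ = |180° − 170.49°| = 9.51°
9.51° ≤ 2α = 33.40°  →  valid

δ = 9.51°, valid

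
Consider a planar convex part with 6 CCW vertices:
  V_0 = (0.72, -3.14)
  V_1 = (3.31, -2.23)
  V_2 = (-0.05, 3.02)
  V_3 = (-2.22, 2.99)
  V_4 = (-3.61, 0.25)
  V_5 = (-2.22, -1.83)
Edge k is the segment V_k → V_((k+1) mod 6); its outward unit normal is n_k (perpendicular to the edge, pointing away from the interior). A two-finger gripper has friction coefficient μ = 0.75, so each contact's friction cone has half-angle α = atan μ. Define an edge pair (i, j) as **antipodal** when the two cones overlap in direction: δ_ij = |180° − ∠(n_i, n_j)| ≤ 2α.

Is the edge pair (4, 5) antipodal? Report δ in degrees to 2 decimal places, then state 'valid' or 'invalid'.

δ = 147.77°, invalid

α = atan 0.75 = 36.87°;  2α = 73.74°
edge 4: e_4 = (+1.39, -2.08);  n_4 = (-0.8314, -0.5556)
edge 5: e_5 = (+2.94, -1.31);  n_5 = (-0.4070, -0.9134)
∠(n_4, n_5) = 32.23°
δ = |180° − 32.23°| = 147.77°
147.77° > 2α = 73.74°  →  invalid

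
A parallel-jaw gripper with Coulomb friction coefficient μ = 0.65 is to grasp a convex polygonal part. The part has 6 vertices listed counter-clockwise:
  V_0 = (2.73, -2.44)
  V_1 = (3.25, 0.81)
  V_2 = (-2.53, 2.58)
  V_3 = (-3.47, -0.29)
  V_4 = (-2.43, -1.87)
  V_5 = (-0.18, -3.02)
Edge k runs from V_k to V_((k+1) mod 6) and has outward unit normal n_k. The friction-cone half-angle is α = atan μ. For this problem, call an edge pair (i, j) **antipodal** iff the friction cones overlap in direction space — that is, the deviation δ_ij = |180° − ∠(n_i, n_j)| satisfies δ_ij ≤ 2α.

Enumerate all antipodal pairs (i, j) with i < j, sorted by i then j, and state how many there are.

count = 6; pairs: (0,2), (0,3), (1,3), (1,4), (1,5), (2,5)

α = atan 0.65 = 33.02°;  2α = 66.05°
n_0 = (+0.9874, -0.1580)
n_1 = (+0.2928, +0.9562)
n_2 = (-0.9503, +0.3113)
n_3 = (-0.8353, -0.5498)
n_4 = (-0.4551, -0.8904)
n_5 = (+0.1955, -0.9807)
  (0,1): δ = 97.94°  ·
  (0,2): δ = 9.04°  ✓
  (0,3): δ = 42.44°  ✓
  (0,4): δ = 72.02°  ·
  (0,5): δ = 110.36°  ·
  (1,2): δ = 91.11°  ·
  (1,3): δ = 39.62°  ✓
  (1,4): δ = 10.05°  ✓
  (1,5): δ = 28.30°  ✓
  (2,3): δ = 128.51°  ·
  (2,4): δ = 98.94°  ·
  (2,5): δ = 60.59°  ✓
  (3,4): δ = 150.43°  ·
  (3,5): δ = 112.08°  ·
  (4,5): δ = 141.66°  ·
antipodal pairs: 6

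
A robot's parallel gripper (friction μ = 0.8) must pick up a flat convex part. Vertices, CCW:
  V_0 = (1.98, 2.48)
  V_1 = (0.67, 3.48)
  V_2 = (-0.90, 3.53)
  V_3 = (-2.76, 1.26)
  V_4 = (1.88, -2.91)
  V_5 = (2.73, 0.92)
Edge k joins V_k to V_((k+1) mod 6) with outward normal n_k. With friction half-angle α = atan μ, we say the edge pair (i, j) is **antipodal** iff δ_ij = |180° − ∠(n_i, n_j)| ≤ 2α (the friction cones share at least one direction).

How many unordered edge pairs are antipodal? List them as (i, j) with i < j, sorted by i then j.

α = atan 0.8 = 38.66°;  2α = 77.32°
n_0 = (+0.6068, +0.7949)
n_1 = (+0.0318, +0.9995)
n_2 = (-0.7735, +0.6338)
n_3 = (-0.6684, -0.7438)
n_4 = (+0.9762, -0.2167)
n_5 = (+0.9013, +0.4333)
  (0,1): δ = 144.47°  ·
  (0,2): δ = 91.97°  ·
  (0,3): δ = 4.59°  ✓
  (0,4): δ = 114.84°  ·
  (0,5): δ = 153.03°  ·
  (1,2): δ = 127.51°  ·
  (1,3): δ = 40.12°  ✓
  (1,4): δ = 79.31°  ·
  (1,5): δ = 117.50°  ·
  (2,3): δ = 92.62°  ·
  (2,4): δ = 26.82°  ✓
  (2,5): δ = 65.01°  ✓
  (3,4): δ = 60.57°  ✓
  (3,5): δ = 22.38°  ✓
  (4,5): δ = 141.81°  ·
antipodal pairs: 6

count = 6; pairs: (0,3), (1,3), (2,4), (2,5), (3,4), (3,5)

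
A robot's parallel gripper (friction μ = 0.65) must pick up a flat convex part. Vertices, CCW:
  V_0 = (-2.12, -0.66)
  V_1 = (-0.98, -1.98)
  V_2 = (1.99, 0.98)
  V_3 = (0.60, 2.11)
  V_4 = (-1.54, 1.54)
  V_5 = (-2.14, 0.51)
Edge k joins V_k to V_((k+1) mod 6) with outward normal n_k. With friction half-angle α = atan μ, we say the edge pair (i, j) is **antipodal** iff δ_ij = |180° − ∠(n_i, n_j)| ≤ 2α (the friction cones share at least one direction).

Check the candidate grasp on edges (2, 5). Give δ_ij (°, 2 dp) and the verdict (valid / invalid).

α = atan 0.65 = 33.02°;  2α = 66.05°
edge 2: e_2 = (-1.39, +1.13);  n_2 = (+0.6308, +0.7759)
edge 5: e_5 = (+0.02, -1.17);  n_5 = (-0.9999, -0.0171)
∠(n_2, n_5) = 130.09°
δ = |180° − 130.09°| = 49.91°
49.91° ≤ 2α = 66.05°  →  valid

δ = 49.91°, valid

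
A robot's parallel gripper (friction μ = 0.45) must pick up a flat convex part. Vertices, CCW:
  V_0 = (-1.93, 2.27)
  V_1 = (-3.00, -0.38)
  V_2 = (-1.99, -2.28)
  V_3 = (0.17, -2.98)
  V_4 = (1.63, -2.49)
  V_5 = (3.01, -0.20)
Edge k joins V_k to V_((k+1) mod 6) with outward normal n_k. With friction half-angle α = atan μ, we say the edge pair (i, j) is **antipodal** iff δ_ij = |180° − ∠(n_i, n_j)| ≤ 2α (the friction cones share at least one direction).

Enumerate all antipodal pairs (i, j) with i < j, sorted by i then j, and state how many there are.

α = atan 0.45 = 24.23°;  2α = 48.46°
n_0 = (-0.9273, +0.3744)
n_1 = (-0.8830, -0.4694)
n_2 = (-0.3083, -0.9513)
n_3 = (+0.3182, -0.9480)
n_4 = (+0.8565, -0.5161)
n_5 = (+0.4472, +0.8944)
  (0,1): δ = 130.02°  ·
  (0,2): δ = 85.97°  ·
  (0,3): δ = 49.46°  ·
  (0,4): δ = 9.09°  ✓
  (0,5): δ = 85.42°  ·
  (1,2): δ = 135.95°  ·
  (1,3): δ = 99.44°  ·
  (1,4): δ = 59.07°  ·
  (1,5): δ = 35.44°  ✓
  (2,3): δ = 143.49°  ·
  (2,4): δ = 103.12°  ·
  (2,5): δ = 8.61°  ✓
  (3,4): δ = 139.63°  ·
  (3,5): δ = 45.12°  ✓
  (4,5): δ = 85.49°  ·
antipodal pairs: 4

count = 4; pairs: (0,4), (1,5), (2,5), (3,5)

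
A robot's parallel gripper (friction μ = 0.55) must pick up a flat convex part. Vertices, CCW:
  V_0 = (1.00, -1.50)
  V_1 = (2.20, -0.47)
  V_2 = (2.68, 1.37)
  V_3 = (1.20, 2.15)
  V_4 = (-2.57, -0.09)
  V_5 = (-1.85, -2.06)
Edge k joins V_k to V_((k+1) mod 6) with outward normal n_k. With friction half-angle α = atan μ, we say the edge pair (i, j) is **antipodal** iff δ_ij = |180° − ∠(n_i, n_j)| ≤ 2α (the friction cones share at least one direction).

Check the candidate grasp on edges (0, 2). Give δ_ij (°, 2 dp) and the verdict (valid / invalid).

δ = 68.43°, invalid

α = atan 0.55 = 28.81°;  2α = 57.62°
edge 0: e_0 = (+1.20, +1.03);  n_0 = (+0.6513, -0.7588)
edge 2: e_2 = (-1.48, +0.78);  n_2 = (+0.4662, +0.8847)
∠(n_0, n_2) = 111.57°
δ = |180° − 111.57°| = 68.43°
68.43° > 2α = 57.62°  →  invalid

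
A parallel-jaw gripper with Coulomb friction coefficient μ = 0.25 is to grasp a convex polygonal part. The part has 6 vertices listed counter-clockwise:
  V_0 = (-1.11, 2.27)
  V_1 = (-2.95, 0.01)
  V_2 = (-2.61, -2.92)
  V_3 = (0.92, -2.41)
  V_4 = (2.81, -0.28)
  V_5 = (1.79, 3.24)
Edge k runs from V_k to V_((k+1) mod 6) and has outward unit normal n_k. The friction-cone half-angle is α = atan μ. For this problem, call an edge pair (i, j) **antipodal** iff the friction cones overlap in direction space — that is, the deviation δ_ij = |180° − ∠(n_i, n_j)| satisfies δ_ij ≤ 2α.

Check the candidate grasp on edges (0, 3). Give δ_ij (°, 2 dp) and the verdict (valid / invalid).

δ = 2.43°, valid

α = atan 0.25 = 14.04°;  2α = 28.07°
edge 0: e_0 = (-1.84, -2.26);  n_0 = (-0.7755, +0.6314)
edge 3: e_3 = (+1.89, +2.13);  n_3 = (+0.7480, -0.6637)
∠(n_0, n_3) = 177.57°
δ = |180° − 177.57°| = 2.43°
2.43° ≤ 2α = 28.07°  →  valid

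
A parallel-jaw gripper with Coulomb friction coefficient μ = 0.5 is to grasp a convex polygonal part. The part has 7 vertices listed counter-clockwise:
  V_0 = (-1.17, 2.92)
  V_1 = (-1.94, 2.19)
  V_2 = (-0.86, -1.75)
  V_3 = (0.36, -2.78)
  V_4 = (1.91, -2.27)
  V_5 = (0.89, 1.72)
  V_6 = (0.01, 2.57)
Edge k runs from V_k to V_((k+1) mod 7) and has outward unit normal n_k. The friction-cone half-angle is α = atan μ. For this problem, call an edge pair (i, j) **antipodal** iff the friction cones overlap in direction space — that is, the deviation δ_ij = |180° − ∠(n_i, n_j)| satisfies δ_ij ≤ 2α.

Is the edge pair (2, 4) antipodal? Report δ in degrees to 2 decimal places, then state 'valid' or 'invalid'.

α = atan 0.5 = 26.57°;  2α = 53.13°
edge 2: e_2 = (+1.22, -1.03);  n_2 = (-0.6451, -0.7641)
edge 4: e_4 = (-1.02, +3.99);  n_4 = (+0.9688, +0.2477)
∠(n_2, n_4) = 144.51°
δ = |180° − 144.51°| = 35.49°
35.49° ≤ 2α = 53.13°  →  valid

δ = 35.49°, valid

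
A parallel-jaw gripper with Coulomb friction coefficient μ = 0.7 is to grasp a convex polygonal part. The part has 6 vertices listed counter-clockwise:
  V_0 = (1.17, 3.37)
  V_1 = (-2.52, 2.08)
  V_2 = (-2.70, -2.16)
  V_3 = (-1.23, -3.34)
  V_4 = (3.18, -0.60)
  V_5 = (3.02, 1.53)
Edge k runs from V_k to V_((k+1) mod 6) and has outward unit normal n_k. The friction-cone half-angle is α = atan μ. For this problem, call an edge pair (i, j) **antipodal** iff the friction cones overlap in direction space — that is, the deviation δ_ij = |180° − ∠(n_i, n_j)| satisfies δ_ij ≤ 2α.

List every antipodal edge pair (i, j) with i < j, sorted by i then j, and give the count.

count = 7; pairs: (0,2), (0,3), (1,3), (1,4), (1,5), (2,4), (2,5)

α = atan 0.7 = 34.99°;  2α = 69.98°
n_0 = (-0.3300, +0.9440)
n_1 = (-0.9991, +0.0424)
n_2 = (-0.6260, -0.7798)
n_3 = (+0.5277, -0.8494)
n_4 = (+0.9972, +0.0749)
n_5 = (+0.7052, +0.7090)
  (0,1): δ = 111.70°  ·
  (0,2): δ = 58.02°  ✓
  (0,3): δ = 12.58°  ✓
  (0,4): δ = 75.03°  ·
  (0,5): δ = 115.89°  ·
  (1,2): δ = 126.32°  ·
  (1,3): δ = 55.72°  ✓
  (1,4): δ = 6.73°  ✓
  (1,5): δ = 47.59°  ✓
  (2,3): δ = 109.39°  ·
  (2,4): δ = 46.95°  ✓
  (2,5): δ = 6.09°  ✓
  (3,4): δ = 117.56°  ·
  (3,5): δ = 76.70°  ·
  (4,5): δ = 139.14°  ·
antipodal pairs: 7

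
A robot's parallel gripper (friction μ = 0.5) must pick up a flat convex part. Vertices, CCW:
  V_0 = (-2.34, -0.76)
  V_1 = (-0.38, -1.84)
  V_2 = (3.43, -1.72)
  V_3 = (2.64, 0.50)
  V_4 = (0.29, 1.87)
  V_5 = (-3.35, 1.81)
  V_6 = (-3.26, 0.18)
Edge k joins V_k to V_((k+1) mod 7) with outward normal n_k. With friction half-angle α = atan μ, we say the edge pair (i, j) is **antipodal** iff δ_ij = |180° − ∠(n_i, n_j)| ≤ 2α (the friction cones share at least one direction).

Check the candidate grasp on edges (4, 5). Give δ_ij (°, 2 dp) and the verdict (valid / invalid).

α = atan 0.5 = 26.57°;  2α = 53.13°
edge 4: e_4 = (-3.64, -0.06);  n_4 = (-0.0165, +0.9999)
edge 5: e_5 = (+0.09, -1.63);  n_5 = (-0.9985, -0.0551)
∠(n_4, n_5) = 92.22°
δ = |180° − 92.22°| = 87.78°
87.78° > 2α = 53.13°  →  invalid

δ = 87.78°, invalid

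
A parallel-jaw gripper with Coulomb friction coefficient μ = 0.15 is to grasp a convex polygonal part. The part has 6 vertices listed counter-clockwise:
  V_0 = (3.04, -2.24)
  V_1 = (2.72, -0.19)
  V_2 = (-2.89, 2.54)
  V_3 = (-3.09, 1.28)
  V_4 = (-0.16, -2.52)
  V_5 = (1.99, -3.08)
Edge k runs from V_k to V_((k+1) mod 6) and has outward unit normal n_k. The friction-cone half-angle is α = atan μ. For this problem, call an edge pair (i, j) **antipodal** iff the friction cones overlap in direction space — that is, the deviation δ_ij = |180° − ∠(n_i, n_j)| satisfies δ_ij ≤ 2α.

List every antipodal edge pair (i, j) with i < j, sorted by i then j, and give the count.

α = atan 0.15 = 8.53°;  2α = 17.06°
n_0 = (+0.9880, +0.1542)
n_1 = (+0.4376, +0.8992)
n_2 = (-0.9876, +0.1568)
n_3 = (-0.7919, -0.6106)
n_4 = (-0.2521, -0.9677)
n_5 = (+0.6247, -0.7809)
  (0,1): δ = 124.82°  ·
  (0,2): δ = 17.89°  ·
  (0,3): δ = 28.76°  ·
  (0,4): δ = 66.53°  ·
  (0,5): δ = 119.79°  ·
  (1,2): δ = 73.07°  ·
  (1,3): δ = 26.42°  ·
  (1,4): δ = 11.35°  ✓
  (1,5): δ = 64.61°  ·
  (2,3): δ = 133.35°  ·
  (2,4): δ = 95.58°  ·
  (2,5): δ = 42.32°  ·
  (3,4): δ = 142.23°  ·
  (3,5): δ = 88.97°  ·
  (4,5): δ = 126.74°  ·
antipodal pairs: 1

count = 1; pairs: (1,4)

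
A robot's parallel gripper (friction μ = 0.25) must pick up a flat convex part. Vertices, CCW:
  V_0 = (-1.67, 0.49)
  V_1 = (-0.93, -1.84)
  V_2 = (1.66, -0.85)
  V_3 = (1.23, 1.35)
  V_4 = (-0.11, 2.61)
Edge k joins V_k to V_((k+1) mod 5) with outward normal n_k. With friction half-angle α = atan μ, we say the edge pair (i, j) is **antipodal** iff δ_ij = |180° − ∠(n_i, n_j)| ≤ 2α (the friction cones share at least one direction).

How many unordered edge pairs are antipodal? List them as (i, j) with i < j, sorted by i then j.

count = 1; pairs: (0,2)

α = atan 0.25 = 14.04°;  2α = 28.07°
n_0 = (-0.9531, -0.3027)
n_1 = (+0.3570, -0.9341)
n_2 = (+0.9814, +0.1918)
n_3 = (+0.6850, +0.7285)
n_4 = (-0.8054, +0.5927)
  (0,1): δ = 86.70°  ·
  (0,2): δ = 6.56°  ✓
  (0,3): δ = 29.14°  ·
  (0,4): δ = 126.03°  ·
  (1,2): δ = 99.86°  ·
  (1,3): δ = 64.16°  ·
  (1,4): δ = 32.73°  ·
  (2,3): δ = 144.30°  ·
  (2,4): δ = 47.41°  ·
  (3,4): δ = 83.11°  ·
antipodal pairs: 1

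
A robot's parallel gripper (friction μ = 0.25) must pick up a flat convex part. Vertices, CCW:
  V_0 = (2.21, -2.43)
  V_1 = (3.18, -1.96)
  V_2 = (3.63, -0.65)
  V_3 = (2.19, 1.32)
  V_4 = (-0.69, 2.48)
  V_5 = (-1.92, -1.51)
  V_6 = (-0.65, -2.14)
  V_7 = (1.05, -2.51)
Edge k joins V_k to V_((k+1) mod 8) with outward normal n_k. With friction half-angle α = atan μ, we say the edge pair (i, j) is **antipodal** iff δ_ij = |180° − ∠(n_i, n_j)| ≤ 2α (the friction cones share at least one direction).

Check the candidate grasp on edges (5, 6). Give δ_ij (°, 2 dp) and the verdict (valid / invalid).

δ = 165.89°, invalid

α = atan 0.25 = 14.04°;  2α = 28.07°
edge 5: e_5 = (+1.27, -0.63);  n_5 = (-0.4444, -0.8958)
edge 6: e_6 = (+1.70, -0.37);  n_6 = (-0.2127, -0.9771)
∠(n_5, n_6) = 14.11°
δ = |180° − 14.11°| = 165.89°
165.89° > 2α = 28.07°  →  invalid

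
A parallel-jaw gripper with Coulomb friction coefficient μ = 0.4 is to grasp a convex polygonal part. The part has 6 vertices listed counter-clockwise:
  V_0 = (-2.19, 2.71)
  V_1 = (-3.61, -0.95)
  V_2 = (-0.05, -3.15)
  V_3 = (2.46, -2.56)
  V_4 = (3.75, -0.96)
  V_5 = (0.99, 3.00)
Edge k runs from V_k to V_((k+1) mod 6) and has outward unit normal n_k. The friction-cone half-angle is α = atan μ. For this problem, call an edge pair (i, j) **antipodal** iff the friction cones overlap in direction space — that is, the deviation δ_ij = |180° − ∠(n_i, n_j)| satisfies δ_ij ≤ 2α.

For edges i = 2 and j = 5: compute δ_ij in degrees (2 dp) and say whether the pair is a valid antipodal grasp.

δ = 8.02°, valid

α = atan 0.4 = 21.80°;  2α = 43.60°
edge 2: e_2 = (+2.51, +0.59);  n_2 = (+0.2288, -0.9735)
edge 5: e_5 = (-3.18, -0.29);  n_5 = (-0.0908, +0.9959)
∠(n_2, n_5) = 171.98°
δ = |180° − 171.98°| = 8.02°
8.02° ≤ 2α = 43.60°  →  valid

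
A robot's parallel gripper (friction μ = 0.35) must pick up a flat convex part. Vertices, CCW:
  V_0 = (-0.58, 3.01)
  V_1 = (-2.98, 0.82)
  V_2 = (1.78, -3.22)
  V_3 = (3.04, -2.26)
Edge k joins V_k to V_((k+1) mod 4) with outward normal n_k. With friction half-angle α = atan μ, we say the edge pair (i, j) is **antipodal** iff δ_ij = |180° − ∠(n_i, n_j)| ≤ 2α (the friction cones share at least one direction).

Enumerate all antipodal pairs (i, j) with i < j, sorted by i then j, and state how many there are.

count = 2; pairs: (0,2), (1,3)

α = atan 0.35 = 19.29°;  2α = 38.58°
n_0 = (-0.6741, +0.7387)
n_1 = (-0.6471, -0.7624)
n_2 = (+0.6060, -0.7954)
n_3 = (+0.8243, +0.5662)
  (0,1): δ = 82.70°  ·
  (0,2): δ = 5.08°  ✓
  (0,3): δ = 82.10°  ·
  (1,2): δ = 102.37°  ·
  (1,3): δ = 15.19°  ✓
  (2,3): δ = 92.82°  ·
antipodal pairs: 2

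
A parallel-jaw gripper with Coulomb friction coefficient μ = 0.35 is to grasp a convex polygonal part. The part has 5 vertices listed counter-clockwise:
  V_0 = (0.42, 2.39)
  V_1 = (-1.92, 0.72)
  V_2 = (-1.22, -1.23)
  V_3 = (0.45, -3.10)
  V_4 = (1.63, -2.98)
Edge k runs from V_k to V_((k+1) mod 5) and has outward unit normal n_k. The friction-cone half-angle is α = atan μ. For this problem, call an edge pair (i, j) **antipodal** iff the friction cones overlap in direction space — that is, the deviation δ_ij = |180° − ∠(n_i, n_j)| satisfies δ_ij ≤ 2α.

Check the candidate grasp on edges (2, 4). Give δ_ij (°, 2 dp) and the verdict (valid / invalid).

δ = 29.07°, valid

α = atan 0.35 = 19.29°;  2α = 38.58°
edge 2: e_2 = (+1.67, -1.87);  n_2 = (-0.7459, -0.6661)
edge 4: e_4 = (-1.21, +5.37);  n_4 = (+0.9755, +0.2198)
∠(n_2, n_4) = 150.93°
δ = |180° − 150.93°| = 29.07°
29.07° ≤ 2α = 38.58°  →  valid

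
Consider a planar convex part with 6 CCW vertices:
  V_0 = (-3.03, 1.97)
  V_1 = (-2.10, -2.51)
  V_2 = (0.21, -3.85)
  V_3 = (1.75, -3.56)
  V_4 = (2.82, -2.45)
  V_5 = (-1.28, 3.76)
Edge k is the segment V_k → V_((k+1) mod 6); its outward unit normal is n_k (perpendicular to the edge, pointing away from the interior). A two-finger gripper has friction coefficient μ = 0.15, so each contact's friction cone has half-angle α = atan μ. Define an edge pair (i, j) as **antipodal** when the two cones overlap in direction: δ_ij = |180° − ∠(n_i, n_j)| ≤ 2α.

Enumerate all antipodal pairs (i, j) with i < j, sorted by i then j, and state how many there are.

α = atan 0.15 = 8.53°;  2α = 17.06°
n_0 = (-0.9791, -0.2033)
n_1 = (-0.5018, -0.8650)
n_2 = (+0.1851, -0.9827)
n_3 = (+0.7200, -0.6940)
n_4 = (+0.8345, +0.5510)
n_5 = (-0.7151, +0.6991)
  (0,1): δ = 131.84°  ·
  (0,2): δ = 91.06°  ·
  (0,3): δ = 55.68°  ·
  (0,4): δ = 21.71°  ·
  (0,5): δ = 123.92°  ·
  (1,2): δ = 139.22°  ·
  (1,3): δ = 103.83°  ·
  (1,4): δ = 26.45°  ·
  (1,5): δ = 75.76°  ·
  (2,3): δ = 144.61°  ·
  (2,4): δ = 67.23°  ·
  (2,5): δ = 34.98°  ·
  (3,4): δ = 102.62°  ·
  (3,5): δ = 0.40°  ✓
  (4,5): δ = 77.79°  ·
antipodal pairs: 1

count = 1; pairs: (3,5)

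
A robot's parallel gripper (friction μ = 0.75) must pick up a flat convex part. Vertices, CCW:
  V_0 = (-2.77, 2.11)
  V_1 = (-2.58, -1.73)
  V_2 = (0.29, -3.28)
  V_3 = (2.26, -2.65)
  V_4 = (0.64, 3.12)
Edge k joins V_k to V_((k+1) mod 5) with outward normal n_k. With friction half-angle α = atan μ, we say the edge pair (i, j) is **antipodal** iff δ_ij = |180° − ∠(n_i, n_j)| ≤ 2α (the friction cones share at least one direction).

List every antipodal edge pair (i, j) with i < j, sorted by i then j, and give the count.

count = 4; pairs: (0,3), (1,3), (1,4), (2,4)

α = atan 0.75 = 36.87°;  2α = 73.74°
n_0 = (-0.9988, -0.0494)
n_1 = (-0.4752, -0.8799)
n_2 = (+0.3046, -0.9525)
n_3 = (+0.9628, +0.2703)
n_4 = (-0.2840, +0.9588)
  (0,1): δ = 121.20°  ·
  (0,2): δ = 75.10°  ·
  (0,3): δ = 12.85°  ✓
  (0,4): δ = 103.67°  ·
  (1,2): δ = 133.89°  ·
  (1,3): δ = 45.95°  ✓
  (1,4): δ = 44.87°  ✓
  (2,3): δ = 92.05°  ·
  (2,4): δ = 1.24°  ✓
  (3,4): δ = 89.18°  ·
antipodal pairs: 4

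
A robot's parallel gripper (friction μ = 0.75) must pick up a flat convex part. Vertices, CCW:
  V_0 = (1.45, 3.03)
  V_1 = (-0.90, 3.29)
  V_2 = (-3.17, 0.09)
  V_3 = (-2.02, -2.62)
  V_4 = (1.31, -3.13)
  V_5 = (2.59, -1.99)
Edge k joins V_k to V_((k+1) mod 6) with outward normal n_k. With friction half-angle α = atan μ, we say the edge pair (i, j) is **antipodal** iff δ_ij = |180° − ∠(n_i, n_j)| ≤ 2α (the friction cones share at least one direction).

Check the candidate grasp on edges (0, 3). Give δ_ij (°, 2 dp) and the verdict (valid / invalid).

δ = 2.39°, valid

α = atan 0.75 = 36.87°;  2α = 73.74°
edge 0: e_0 = (-2.35, +0.26);  n_0 = (+0.1100, +0.9939)
edge 3: e_3 = (+3.33, -0.51);  n_3 = (-0.1514, -0.9885)
∠(n_0, n_3) = 177.61°
δ = |180° − 177.61°| = 2.39°
2.39° ≤ 2α = 73.74°  →  valid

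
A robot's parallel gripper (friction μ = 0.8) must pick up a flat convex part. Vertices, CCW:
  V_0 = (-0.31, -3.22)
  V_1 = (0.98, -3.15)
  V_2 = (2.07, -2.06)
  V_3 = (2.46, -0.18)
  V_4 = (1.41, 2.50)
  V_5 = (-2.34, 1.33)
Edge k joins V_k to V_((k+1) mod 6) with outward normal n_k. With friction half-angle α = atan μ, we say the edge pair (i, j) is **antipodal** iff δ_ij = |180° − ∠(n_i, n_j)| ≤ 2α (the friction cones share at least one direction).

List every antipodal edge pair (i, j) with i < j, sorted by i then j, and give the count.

count = 7; pairs: (0,3), (0,4), (1,4), (1,5), (2,4), (2,5), (3,5)

α = atan 0.8 = 38.66°;  2α = 77.32°
n_0 = (+0.0542, -0.9985)
n_1 = (+0.7071, -0.7071)
n_2 = (+0.9792, -0.2031)
n_3 = (+0.9311, +0.3648)
n_4 = (-0.2978, +0.9546)
n_5 = (-0.9132, -0.4074)
  (0,1): δ = 138.11°  ·
  (0,2): δ = 104.83°  ·
  (0,3): δ = 71.71°  ✓
  (0,4): δ = 14.22°  ✓
  (0,5): δ = 110.94°  ·
  (1,2): δ = 146.72°  ·
  (1,3): δ = 113.61°  ·
  (1,4): δ = 27.67°  ✓
  (1,5): δ = 69.04°  ✓
  (2,3): δ = 146.89°  ·
  (2,4): δ = 60.95°  ✓
  (2,5): δ = 35.76°  ✓
  (3,4): δ = 94.07°  ·
  (3,5): δ = 2.65°  ✓
  (4,5): δ = 83.28°  ·
antipodal pairs: 7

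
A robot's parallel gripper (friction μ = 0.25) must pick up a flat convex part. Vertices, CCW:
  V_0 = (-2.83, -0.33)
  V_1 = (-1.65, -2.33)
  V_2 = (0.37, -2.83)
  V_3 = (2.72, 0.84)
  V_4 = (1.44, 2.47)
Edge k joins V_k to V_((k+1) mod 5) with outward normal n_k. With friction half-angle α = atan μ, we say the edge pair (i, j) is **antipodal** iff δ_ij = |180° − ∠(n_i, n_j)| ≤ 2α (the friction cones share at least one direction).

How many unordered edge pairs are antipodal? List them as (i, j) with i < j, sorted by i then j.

α = atan 0.25 = 14.04°;  2α = 28.07°
n_0 = (-0.8613, -0.5081)
n_1 = (-0.2403, -0.9707)
n_2 = (+0.8421, -0.5392)
n_3 = (+0.7865, +0.6176)
n_4 = (-0.5484, +0.8362)
  (0,1): δ = 134.44°  ·
  (0,2): δ = 63.17°  ·
  (0,3): δ = 7.60°  ✓
  (0,4): δ = 92.71°  ·
  (1,2): δ = 108.73°  ·
  (1,3): δ = 37.96°  ·
  (1,4): δ = 47.16°  ·
  (2,3): δ = 109.23°  ·
  (2,4): δ = 24.11°  ✓
  (3,4): δ = 94.89°  ·
antipodal pairs: 2

count = 2; pairs: (0,3), (2,4)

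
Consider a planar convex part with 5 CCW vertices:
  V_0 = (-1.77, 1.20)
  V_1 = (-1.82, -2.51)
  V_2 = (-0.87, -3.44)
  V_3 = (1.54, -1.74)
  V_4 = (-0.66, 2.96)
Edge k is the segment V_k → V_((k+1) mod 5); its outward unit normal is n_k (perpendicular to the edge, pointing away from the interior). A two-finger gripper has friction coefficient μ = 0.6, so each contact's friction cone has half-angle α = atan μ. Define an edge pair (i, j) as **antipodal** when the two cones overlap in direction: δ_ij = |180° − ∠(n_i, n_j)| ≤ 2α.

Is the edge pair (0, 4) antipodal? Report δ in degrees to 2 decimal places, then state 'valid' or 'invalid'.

δ = 148.53°, invalid

α = atan 0.6 = 30.96°;  2α = 61.93°
edge 0: e_0 = (-0.05, -3.71);  n_0 = (-0.9999, +0.0135)
edge 4: e_4 = (-1.11, -1.76);  n_4 = (-0.8458, +0.5335)
∠(n_0, n_4) = 31.47°
δ = |180° − 31.47°| = 148.53°
148.53° > 2α = 61.93°  →  invalid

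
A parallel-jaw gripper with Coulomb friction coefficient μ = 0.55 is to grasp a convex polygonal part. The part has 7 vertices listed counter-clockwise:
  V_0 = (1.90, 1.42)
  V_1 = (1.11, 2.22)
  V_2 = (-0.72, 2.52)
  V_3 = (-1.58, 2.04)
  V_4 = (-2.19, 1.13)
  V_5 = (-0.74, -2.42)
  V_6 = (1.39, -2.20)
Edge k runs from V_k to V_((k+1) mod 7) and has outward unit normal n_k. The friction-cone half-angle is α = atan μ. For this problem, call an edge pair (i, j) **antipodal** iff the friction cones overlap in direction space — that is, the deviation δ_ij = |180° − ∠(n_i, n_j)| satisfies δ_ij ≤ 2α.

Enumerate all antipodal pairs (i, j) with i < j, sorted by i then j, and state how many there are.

count = 8; pairs: (0,4), (0,5), (1,5), (2,5), (2,6), (3,5), (3,6), (4,6)

α = atan 0.55 = 28.81°;  2α = 57.62°
n_0 = (+0.7115, +0.7026)
n_1 = (+0.1618, +0.9868)
n_2 = (-0.4874, +0.8732)
n_3 = (-0.8306, +0.5568)
n_4 = (-0.9258, -0.3781)
n_5 = (+0.1027, -0.9947)
n_6 = (+0.9902, -0.1395)
  (0,1): δ = 143.95°  ·
  (0,2): δ = 105.47°  ·
  (0,3): δ = 78.47°  ·
  (0,4): δ = 22.42°  ✓
  (0,5): δ = 51.26°  ✓
  (0,6): δ = 127.34°  ·
  (1,2): δ = 141.52°  ·
  (1,3): δ = 114.53°  ·
  (1,4): δ = 58.47°  ·
  (1,5): δ = 15.21°  ✓
  (1,6): δ = 91.29°  ·
  (2,3): δ = 153.00°  ·
  (2,4): δ = 96.95°  ·
  (2,5): δ = 23.27°  ✓
  (2,6): δ = 52.81°  ✓
  (3,4): δ = 123.95°  ·
  (3,5): δ = 50.27°  ✓
  (3,6): δ = 25.82°  ✓
  (4,5): δ = 106.32°  ·
  (4,6): δ = 30.24°  ✓
  (5,6): δ = 103.92°  ·
antipodal pairs: 8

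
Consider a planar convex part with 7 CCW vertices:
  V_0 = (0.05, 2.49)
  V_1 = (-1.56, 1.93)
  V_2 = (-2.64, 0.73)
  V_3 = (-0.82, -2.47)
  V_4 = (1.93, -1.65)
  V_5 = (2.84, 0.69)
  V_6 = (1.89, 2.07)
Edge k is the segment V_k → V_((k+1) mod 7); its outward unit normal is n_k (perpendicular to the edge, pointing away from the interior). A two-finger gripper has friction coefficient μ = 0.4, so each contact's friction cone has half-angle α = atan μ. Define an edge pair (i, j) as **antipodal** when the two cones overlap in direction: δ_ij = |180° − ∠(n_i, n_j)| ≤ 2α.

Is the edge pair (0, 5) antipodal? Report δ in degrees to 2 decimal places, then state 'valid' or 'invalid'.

α = atan 0.4 = 21.80°;  2α = 43.60°
edge 0: e_0 = (-1.61, -0.56);  n_0 = (-0.3285, +0.9445)
edge 5: e_5 = (-0.95, +1.38);  n_5 = (+0.8237, +0.5670)
∠(n_0, n_5) = 74.64°
δ = |180° − 74.64°| = 105.36°
105.36° > 2α = 43.60°  →  invalid

δ = 105.36°, invalid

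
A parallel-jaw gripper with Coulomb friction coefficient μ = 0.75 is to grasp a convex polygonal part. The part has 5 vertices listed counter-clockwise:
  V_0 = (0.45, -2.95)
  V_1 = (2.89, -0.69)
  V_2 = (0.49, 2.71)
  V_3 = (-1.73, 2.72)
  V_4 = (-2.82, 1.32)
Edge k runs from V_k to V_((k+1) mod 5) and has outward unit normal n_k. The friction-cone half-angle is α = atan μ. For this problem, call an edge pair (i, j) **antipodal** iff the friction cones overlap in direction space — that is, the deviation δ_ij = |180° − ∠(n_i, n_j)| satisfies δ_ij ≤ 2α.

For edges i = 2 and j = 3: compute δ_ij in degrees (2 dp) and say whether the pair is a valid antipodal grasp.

δ = 127.65°, invalid

α = atan 0.75 = 36.87°;  2α = 73.74°
edge 2: e_2 = (-2.22, +0.01);  n_2 = (+0.0045, +1.0000)
edge 3: e_3 = (-1.09, -1.40);  n_3 = (-0.7890, +0.6143)
∠(n_2, n_3) = 52.35°
δ = |180° − 52.35°| = 127.65°
127.65° > 2α = 73.74°  →  invalid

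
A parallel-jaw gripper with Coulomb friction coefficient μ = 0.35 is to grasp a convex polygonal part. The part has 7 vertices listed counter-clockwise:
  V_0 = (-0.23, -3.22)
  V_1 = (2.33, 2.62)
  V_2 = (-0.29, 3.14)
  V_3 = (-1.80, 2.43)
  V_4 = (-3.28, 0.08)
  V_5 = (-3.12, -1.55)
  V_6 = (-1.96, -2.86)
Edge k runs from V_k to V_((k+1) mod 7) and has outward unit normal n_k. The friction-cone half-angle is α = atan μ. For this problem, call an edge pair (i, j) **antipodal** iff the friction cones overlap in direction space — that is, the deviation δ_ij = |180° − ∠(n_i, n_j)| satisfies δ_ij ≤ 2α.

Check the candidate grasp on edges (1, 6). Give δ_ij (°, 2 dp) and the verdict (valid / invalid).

α = atan 0.35 = 19.29°;  2α = 38.58°
edge 1: e_1 = (-2.62, +0.52);  n_1 = (+0.1947, +0.9809)
edge 6: e_6 = (+1.73, -0.36);  n_6 = (-0.2037, -0.9790)
∠(n_1, n_6) = 179.47°
δ = |180° − 179.47°| = 0.53°
0.53° ≤ 2α = 38.58°  →  valid

δ = 0.53°, valid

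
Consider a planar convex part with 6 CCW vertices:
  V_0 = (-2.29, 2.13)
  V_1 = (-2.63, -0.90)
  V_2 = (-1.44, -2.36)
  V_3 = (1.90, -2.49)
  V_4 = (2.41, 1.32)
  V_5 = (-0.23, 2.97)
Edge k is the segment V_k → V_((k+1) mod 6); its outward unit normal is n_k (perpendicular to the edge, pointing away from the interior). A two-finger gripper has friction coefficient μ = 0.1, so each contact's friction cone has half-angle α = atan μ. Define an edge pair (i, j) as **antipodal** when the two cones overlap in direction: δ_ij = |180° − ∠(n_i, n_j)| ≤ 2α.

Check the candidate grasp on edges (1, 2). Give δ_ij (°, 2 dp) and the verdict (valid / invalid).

α = atan 0.1 = 5.71°;  2α = 11.42°
edge 1: e_1 = (+1.19, -1.46);  n_1 = (-0.7751, -0.6318)
edge 2: e_2 = (+3.34, -0.13);  n_2 = (-0.0389, -0.9992)
∠(n_1, n_2) = 48.59°
δ = |180° − 48.59°| = 131.41°
131.41° > 2α = 11.42°  →  invalid

δ = 131.41°, invalid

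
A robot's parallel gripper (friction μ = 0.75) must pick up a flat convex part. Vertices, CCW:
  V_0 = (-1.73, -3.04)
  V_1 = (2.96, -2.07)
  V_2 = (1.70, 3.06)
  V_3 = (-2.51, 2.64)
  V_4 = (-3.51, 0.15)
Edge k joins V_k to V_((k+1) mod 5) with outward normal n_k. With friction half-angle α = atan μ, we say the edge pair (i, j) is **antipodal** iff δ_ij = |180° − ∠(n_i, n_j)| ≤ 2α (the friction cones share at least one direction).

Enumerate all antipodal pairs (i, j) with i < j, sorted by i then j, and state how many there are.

count = 5; pairs: (0,2), (0,3), (1,3), (1,4), (2,4)

α = atan 0.75 = 36.87°;  2α = 73.74°
n_0 = (+0.2025, -0.9793)
n_1 = (+0.9711, +0.2385)
n_2 = (-0.0993, +0.9951)
n_3 = (-0.9280, +0.3727)
n_4 = (-0.8733, -0.4873)
  (0,1): δ = 87.89°  ·
  (0,2): δ = 5.99°  ✓
  (0,3): δ = 56.43°  ✓
  (0,4): δ = 107.48°  ·
  (1,2): δ = 98.10°  ·
  (1,3): δ = 35.68°  ✓
  (1,4): δ = 15.36°  ✓
  (2,3): δ = 117.58°  ·
  (2,4): δ = 66.54°  ✓
  (3,4): δ = 128.96°  ·
antipodal pairs: 5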